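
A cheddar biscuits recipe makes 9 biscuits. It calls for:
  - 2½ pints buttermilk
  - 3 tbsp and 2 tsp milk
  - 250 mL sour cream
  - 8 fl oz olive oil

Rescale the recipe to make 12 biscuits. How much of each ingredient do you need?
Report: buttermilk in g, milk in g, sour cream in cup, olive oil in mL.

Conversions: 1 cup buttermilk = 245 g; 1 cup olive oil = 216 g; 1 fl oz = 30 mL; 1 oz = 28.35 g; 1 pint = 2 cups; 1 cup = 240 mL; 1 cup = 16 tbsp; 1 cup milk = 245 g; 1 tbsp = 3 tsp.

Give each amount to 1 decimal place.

Scaling factor: 12/9 = 4/3.
buttermilk: 2.5 pint × 4/3 × 2 cup/pint × 245 g/cup ≈ 1633.3 g
milk: (3 tbsp + 2 tsp = 11/3 tbsp) × 4/3 ÷ 16 tbsp/cup × 245 g/cup ≈ 74.9 g
sour cream: 250 mL × 4/3 ÷ 240 mL/cup ≈ 1.4 cup
olive oil: 8 fl oz × 4/3 × 30 mL/fl oz = 320.0 mL

buttermilk: 1633.3 g; milk: 74.9 g; sour cream: 1.4 cup; olive oil: 320.0 mL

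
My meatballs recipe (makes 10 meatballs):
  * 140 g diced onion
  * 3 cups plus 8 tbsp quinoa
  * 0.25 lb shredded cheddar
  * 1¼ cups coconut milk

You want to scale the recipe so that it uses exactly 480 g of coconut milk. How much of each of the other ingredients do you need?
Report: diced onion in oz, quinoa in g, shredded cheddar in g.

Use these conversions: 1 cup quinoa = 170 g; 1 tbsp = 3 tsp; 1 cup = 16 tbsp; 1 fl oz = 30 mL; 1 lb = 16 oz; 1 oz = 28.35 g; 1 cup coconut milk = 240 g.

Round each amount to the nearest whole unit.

diced onion: 8 oz; quinoa: 952 g; shredded cheddar: 181 g

The original recipe has 300 g of coconut milk, so the scaling factor is 480 ÷ 300 = 8/5 = 1.6.
diced onion: 140 g × 8/5 ÷ 28.35 g/oz ≈ 8 oz
quinoa: (3 cup + 8 tbsp = 3.5 cup) × 8/5 × 170 g/cup = 952 g
shredded cheddar: 0.25 lb × 8/5 × 16 oz/lb × 28.35 g/oz ≈ 181 g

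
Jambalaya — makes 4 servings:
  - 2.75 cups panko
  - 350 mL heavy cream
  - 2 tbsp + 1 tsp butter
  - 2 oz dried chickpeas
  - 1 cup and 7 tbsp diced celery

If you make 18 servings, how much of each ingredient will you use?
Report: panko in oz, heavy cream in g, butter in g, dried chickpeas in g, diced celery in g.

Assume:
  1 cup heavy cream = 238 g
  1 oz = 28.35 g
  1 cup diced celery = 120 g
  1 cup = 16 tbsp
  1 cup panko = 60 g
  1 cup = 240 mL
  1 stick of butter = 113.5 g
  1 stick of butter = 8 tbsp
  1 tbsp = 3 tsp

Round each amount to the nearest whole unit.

Scaling factor: 18/4 = 9/2 = 4.5.
panko: 2.75 cup × 9/2 × 60 g/cup ÷ 28.35 g/oz ≈ 26 oz
heavy cream: 350 mL × 9/2 ÷ 240 mL/cup × 238 g/cup ≈ 1562 g
butter: (2 tbsp + 1 tsp = 7/3 tbsp) × 9/2 ÷ 8 tbsp/stick × 113.5 g/stick ≈ 149 g
dried chickpeas: 2 oz × 9/2 × 28.35 g/oz ≈ 255 g
diced celery: (1 cup + 7 tbsp = 1.4375 cup) × 9/2 × 120 g/cup ≈ 776 g

panko: 26 oz; heavy cream: 1562 g; butter: 149 g; dried chickpeas: 255 g; diced celery: 776 g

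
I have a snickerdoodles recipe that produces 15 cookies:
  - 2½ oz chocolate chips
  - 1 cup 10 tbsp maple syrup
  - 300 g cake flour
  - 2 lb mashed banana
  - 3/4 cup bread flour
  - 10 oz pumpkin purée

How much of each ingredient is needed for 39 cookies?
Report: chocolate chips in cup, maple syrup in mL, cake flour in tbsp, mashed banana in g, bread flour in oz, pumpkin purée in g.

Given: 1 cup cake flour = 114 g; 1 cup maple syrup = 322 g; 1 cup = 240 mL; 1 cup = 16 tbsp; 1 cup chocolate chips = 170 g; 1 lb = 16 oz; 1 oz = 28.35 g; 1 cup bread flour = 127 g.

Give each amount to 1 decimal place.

Scaling factor: 39/15 = 13/5 = 2.6.
chocolate chips: 2.5 oz × 13/5 × 28.35 g/oz ÷ 170 g/cup ≈ 1.1 cup
maple syrup: (1 cup + 10 tbsp = 1.625 cup) × 13/5 × 240 mL/cup = 1014.0 mL
cake flour: 300 g × 13/5 ÷ 114 g/cup × 16 tbsp/cup ≈ 109.5 tbsp
mashed banana: 2 lb × 13/5 × 16 oz/lb × 28.35 g/oz ≈ 2358.7 g
bread flour: 0.75 cup × 13/5 × 127 g/cup ÷ 28.35 g/oz ≈ 8.7 oz
pumpkin purée: 10 oz × 13/5 × 28.35 g/oz = 737.1 g

chocolate chips: 1.1 cup; maple syrup: 1014.0 mL; cake flour: 109.5 tbsp; mashed banana: 2358.7 g; bread flour: 8.7 oz; pumpkin purée: 737.1 g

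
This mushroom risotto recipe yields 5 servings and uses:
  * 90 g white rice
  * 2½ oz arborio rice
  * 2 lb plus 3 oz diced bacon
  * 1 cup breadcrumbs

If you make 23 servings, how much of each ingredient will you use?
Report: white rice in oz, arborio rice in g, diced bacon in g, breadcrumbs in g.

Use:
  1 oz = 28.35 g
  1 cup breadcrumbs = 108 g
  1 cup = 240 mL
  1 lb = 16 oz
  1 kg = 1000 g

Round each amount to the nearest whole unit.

Scaling factor: 23/5 = 4.6.
white rice: 90 g × 23/5 ÷ 28.35 g/oz ≈ 15 oz
arborio rice: 2.5 oz × 23/5 × 28.35 g/oz ≈ 326 g
diced bacon: (2 lb + 3 oz = 2.1875 lb) × 23/5 × 16 oz/lb × 28.35 g/oz ≈ 4564 g
breadcrumbs: 1 cup × 23/5 × 108 g/cup ≈ 497 g

white rice: 15 oz; arborio rice: 326 g; diced bacon: 4564 g; breadcrumbs: 497 g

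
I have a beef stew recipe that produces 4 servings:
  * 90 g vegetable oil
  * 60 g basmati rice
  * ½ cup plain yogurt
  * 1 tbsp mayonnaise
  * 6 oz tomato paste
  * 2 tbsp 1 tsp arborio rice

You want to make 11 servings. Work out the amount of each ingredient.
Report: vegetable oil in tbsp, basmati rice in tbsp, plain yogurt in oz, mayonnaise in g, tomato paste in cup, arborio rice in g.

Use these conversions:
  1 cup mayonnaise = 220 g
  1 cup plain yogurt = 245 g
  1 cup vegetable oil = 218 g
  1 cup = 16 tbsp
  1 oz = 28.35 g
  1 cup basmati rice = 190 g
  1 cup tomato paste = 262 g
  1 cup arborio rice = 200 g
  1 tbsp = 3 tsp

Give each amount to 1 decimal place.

vegetable oil: 18.2 tbsp; basmati rice: 13.9 tbsp; plain yogurt: 11.9 oz; mayonnaise: 37.8 g; tomato paste: 1.8 cup; arborio rice: 80.2 g

Scaling factor: 11/4 = 2.75.
vegetable oil: 90 g × 11/4 ÷ 218 g/cup × 16 tbsp/cup ≈ 18.2 tbsp
basmati rice: 60 g × 11/4 ÷ 190 g/cup × 16 tbsp/cup ≈ 13.9 tbsp
plain yogurt: 0.5 cup × 11/4 × 245 g/cup ÷ 28.35 g/oz ≈ 11.9 oz
mayonnaise: 1 tbsp × 11/4 ÷ 16 tbsp/cup × 220 g/cup ≈ 37.8 g
tomato paste: 6 oz × 11/4 × 28.35 g/oz ÷ 262 g/cup ≈ 1.8 cup
arborio rice: (2 tbsp + 1 tsp = 7/3 tbsp) × 11/4 ÷ 16 tbsp/cup × 200 g/cup ≈ 80.2 g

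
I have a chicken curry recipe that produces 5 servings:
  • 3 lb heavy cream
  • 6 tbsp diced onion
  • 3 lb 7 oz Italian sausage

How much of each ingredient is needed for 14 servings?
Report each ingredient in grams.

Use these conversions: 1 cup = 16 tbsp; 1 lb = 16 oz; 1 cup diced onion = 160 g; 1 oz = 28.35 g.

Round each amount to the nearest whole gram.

Scaling factor: 14/5 = 2.8.
heavy cream: 3 lb × 14/5 × 16 oz/lb × 28.35 g/oz ≈ 3810 g
diced onion: 6 tbsp × 14/5 ÷ 16 tbsp/cup × 160 g/cup = 168 g
Italian sausage: (3 lb + 7 oz = 3.4375 lb) × 14/5 × 16 oz/lb × 28.35 g/oz ≈ 4366 g

heavy cream: 3810 g; diced onion: 168 g; Italian sausage: 4366 g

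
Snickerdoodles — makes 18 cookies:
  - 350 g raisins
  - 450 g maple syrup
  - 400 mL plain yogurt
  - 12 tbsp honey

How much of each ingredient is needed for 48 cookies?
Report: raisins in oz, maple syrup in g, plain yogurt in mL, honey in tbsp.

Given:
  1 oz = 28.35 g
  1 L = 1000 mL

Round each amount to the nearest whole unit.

raisins: 33 oz; maple syrup: 1200 g; plain yogurt: 1067 mL; honey: 32 tbsp

Scaling factor: 48/18 = 8/3.
raisins: 350 g × 8/3 ÷ 28.35 g/oz ≈ 33 oz
maple syrup: 450 g × 8/3 = 1200 g
plain yogurt: 400 mL × 8/3 ≈ 1067 mL
honey: 12 tbsp × 8/3 = 32 tbsp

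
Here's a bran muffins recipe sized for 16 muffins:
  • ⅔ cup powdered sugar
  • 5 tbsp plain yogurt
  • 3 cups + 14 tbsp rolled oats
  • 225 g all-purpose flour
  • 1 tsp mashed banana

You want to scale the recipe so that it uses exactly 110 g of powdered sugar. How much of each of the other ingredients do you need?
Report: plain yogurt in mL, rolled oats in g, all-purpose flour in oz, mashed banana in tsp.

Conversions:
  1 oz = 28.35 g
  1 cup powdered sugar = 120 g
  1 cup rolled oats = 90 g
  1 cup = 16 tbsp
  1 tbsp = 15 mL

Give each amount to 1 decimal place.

plain yogurt: 103.1 mL; rolled oats: 479.5 g; all-purpose flour: 10.9 oz; mashed banana: 1.4 tsp

The original recipe has 80 g of powdered sugar, so the scaling factor is 110 ÷ 80 = 11/8 = 1.375.
plain yogurt: 5 tbsp × 11/8 × 15 mL/tbsp ≈ 103.1 mL
rolled oats: (3 cup + 14 tbsp = 3.875 cup) × 11/8 × 90 g/cup ≈ 479.5 g
all-purpose flour: 225 g × 11/8 ÷ 28.35 g/oz ≈ 10.9 oz
mashed banana: 1 tsp × 11/8 ≈ 1.4 tsp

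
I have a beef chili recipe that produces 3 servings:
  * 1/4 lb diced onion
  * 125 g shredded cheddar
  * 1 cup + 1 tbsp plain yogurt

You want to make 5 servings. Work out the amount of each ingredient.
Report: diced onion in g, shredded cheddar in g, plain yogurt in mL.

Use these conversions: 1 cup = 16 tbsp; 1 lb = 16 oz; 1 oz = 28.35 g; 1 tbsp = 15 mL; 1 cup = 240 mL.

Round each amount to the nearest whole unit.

Scaling factor: 5/3.
diced onion: 0.25 lb × 5/3 × 16 oz/lb × 28.35 g/oz = 189 g
shredded cheddar: 125 g × 5/3 ≈ 208 g
plain yogurt: (1 cup + 1 tbsp = 1.0625 cup) × 5/3 × 240 mL/cup = 425 mL

diced onion: 189 g; shredded cheddar: 208 g; plain yogurt: 425 mL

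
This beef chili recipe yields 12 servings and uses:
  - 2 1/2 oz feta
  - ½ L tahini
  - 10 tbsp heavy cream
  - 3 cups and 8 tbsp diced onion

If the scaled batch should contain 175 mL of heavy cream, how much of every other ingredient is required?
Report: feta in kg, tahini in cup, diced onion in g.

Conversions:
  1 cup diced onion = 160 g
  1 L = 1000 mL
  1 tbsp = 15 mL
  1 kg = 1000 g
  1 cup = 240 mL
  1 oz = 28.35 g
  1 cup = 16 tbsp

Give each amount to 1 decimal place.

feta: 0.1 kg; tahini: 2.4 cup; diced onion: 653.3 g

The original recipe has 150 mL of heavy cream, so the scaling factor is 175 ÷ 150 = 7/6.
feta: 2.5 oz × 7/6 × 28.35 g/oz ÷ 1000 g/kg ≈ 0.1 kg
tahini: 0.5 L × 7/6 × 1000 mL/L ÷ 240 mL/cup ≈ 2.4 cup
diced onion: (3 cup + 8 tbsp = 3.5 cup) × 7/6 × 160 g/cup ≈ 653.3 g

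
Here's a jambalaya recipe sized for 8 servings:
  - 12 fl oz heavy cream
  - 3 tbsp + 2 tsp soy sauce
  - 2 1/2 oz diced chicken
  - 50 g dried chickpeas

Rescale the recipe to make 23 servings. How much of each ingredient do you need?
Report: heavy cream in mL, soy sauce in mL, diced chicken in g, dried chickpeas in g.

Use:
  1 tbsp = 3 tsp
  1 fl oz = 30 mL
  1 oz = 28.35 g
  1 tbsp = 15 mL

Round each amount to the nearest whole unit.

Scaling factor: 23/8 = 2.875.
heavy cream: 12 fl oz × 23/8 × 30 mL/fl oz = 1035 mL
soy sauce: (3 tbsp + 2 tsp = 11/3 tbsp) × 23/8 × 15 mL/tbsp ≈ 158 mL
diced chicken: 2.5 oz × 23/8 × 28.35 g/oz ≈ 204 g
dried chickpeas: 50 g × 23/8 ≈ 144 g

heavy cream: 1035 mL; soy sauce: 158 mL; diced chicken: 204 g; dried chickpeas: 144 g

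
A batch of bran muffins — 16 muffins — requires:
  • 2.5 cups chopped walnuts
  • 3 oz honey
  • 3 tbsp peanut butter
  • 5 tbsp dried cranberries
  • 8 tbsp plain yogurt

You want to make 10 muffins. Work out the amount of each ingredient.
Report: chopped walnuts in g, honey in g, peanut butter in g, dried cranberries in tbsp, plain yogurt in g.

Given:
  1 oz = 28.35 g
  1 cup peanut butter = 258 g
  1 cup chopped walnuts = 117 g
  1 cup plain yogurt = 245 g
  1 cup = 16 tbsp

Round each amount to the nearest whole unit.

Scaling factor: 10/16 = 5/8 = 0.625.
chopped walnuts: 2.5 cup × 5/8 × 117 g/cup ≈ 183 g
honey: 3 oz × 5/8 × 28.35 g/oz ≈ 53 g
peanut butter: 3 tbsp × 5/8 ÷ 16 tbsp/cup × 258 g/cup ≈ 30 g
dried cranberries: 5 tbsp × 5/8 ≈ 3 tbsp
plain yogurt: 8 tbsp × 5/8 ÷ 16 tbsp/cup × 245 g/cup ≈ 77 g

chopped walnuts: 183 g; honey: 53 g; peanut butter: 30 g; dried cranberries: 3 tbsp; plain yogurt: 77 g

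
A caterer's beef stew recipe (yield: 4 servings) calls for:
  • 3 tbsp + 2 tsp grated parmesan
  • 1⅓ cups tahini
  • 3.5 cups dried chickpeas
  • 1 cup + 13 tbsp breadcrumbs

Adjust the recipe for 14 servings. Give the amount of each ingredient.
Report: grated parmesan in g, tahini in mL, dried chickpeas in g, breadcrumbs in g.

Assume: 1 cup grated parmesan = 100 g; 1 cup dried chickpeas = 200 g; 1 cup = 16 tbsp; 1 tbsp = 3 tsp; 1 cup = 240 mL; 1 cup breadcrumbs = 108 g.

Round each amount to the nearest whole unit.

Scaling factor: 14/4 = 7/2 = 3.5.
grated parmesan: (3 tbsp + 2 tsp = 11/3 tbsp) × 7/2 ÷ 16 tbsp/cup × 100 g/cup ≈ 80 g
tahini: 4/3 cup × 7/2 × 240 mL/cup = 1120 mL
dried chickpeas: 3.5 cup × 7/2 × 200 g/cup = 2450 g
breadcrumbs: (1 cup + 13 tbsp = 1.8125 cup) × 7/2 × 108 g/cup ≈ 685 g

grated parmesan: 80 g; tahini: 1120 mL; dried chickpeas: 2450 g; breadcrumbs: 685 g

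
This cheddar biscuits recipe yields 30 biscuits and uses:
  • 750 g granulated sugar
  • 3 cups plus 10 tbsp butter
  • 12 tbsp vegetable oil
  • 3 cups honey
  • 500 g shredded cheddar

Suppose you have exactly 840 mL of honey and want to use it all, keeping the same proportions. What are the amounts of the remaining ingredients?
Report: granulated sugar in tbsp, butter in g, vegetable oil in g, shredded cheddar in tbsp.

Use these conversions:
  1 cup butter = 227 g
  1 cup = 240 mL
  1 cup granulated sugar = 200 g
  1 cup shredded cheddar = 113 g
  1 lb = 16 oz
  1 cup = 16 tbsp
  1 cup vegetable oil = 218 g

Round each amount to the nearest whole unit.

granulated sugar: 70 tbsp; butter: 960 g; vegetable oil: 191 g; shredded cheddar: 83 tbsp

The original recipe has 720 mL of honey, so the scaling factor is 840 ÷ 720 = 7/6.
granulated sugar: 750 g × 7/6 ÷ 200 g/cup × 16 tbsp/cup = 70 tbsp
butter: (3 cup + 10 tbsp = 3.625 cup) × 7/6 × 227 g/cup ≈ 960 g
vegetable oil: 12 tbsp × 7/6 ÷ 16 tbsp/cup × 218 g/cup ≈ 191 g
shredded cheddar: 500 g × 7/6 ÷ 113 g/cup × 16 tbsp/cup ≈ 83 tbsp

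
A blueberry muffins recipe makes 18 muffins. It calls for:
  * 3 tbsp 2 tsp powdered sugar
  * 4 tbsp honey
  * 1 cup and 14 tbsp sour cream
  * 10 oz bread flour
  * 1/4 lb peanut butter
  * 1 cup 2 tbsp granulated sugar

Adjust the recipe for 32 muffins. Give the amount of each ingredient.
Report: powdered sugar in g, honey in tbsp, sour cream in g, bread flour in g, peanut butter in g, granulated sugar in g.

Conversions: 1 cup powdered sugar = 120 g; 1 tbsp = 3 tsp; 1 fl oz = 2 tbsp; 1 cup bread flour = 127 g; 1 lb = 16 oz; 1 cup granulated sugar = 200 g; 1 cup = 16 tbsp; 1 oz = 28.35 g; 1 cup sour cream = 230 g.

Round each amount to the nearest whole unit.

Scaling factor: 32/18 = 16/9.
powdered sugar: (3 tbsp + 2 tsp = 11/3 tbsp) × 16/9 ÷ 16 tbsp/cup × 120 g/cup ≈ 49 g
honey: 4 tbsp × 16/9 ≈ 7 tbsp
sour cream: (1 cup + 14 tbsp = 1.875 cup) × 16/9 × 230 g/cup ≈ 767 g
bread flour: 10 oz × 16/9 × 28.35 g/oz = 504 g
peanut butter: 0.25 lb × 16/9 × 16 oz/lb × 28.35 g/oz ≈ 202 g
granulated sugar: (1 cup + 2 tbsp = 1.125 cup) × 16/9 × 200 g/cup = 400 g

powdered sugar: 49 g; honey: 7 tbsp; sour cream: 767 g; bread flour: 504 g; peanut butter: 202 g; granulated sugar: 400 g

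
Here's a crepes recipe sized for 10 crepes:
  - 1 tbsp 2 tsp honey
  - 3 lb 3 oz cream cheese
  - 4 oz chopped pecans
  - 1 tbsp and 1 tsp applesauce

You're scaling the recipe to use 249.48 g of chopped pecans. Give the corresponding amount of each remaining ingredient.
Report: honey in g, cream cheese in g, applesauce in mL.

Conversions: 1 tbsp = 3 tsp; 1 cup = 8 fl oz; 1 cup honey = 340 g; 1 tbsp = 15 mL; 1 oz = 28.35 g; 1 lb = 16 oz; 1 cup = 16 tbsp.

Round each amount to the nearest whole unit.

honey: 78 g; cream cheese: 3181 g; applesauce: 44 mL

The original recipe has 113.4 g of chopped pecans, so the scaling factor is 249.48 ÷ 113.4 = 11/5 = 2.2.
honey: (1 tbsp + 2 tsp = 5/3 tbsp) × 11/5 ÷ 16 tbsp/cup × 340 g/cup ≈ 78 g
cream cheese: (3 lb + 3 oz = 3.1875 lb) × 11/5 × 16 oz/lb × 28.35 g/oz ≈ 3181 g
applesauce: (1 tbsp + 1 tsp = 4/3 tbsp) × 11/5 × 15 mL/tbsp = 44 mL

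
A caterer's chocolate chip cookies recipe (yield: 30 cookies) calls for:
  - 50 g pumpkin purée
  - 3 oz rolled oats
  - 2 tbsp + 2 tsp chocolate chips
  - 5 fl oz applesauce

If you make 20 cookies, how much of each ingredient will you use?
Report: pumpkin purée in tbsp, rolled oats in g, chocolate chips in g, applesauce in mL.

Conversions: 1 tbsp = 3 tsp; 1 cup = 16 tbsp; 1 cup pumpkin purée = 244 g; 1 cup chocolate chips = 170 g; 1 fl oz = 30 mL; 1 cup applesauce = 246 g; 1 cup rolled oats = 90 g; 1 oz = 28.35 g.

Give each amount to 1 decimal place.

pumpkin purée: 2.2 tbsp; rolled oats: 56.7 g; chocolate chips: 18.9 g; applesauce: 100.0 mL

Scaling factor: 20/30 = 2/3.
pumpkin purée: 50 g × 2/3 ÷ 244 g/cup × 16 tbsp/cup ≈ 2.2 tbsp
rolled oats: 3 oz × 2/3 × 28.35 g/oz = 56.7 g
chocolate chips: (2 tbsp + 2 tsp = 8/3 tbsp) × 2/3 ÷ 16 tbsp/cup × 170 g/cup ≈ 18.9 g
applesauce: 5 fl oz × 2/3 × 30 mL/fl oz = 100.0 mL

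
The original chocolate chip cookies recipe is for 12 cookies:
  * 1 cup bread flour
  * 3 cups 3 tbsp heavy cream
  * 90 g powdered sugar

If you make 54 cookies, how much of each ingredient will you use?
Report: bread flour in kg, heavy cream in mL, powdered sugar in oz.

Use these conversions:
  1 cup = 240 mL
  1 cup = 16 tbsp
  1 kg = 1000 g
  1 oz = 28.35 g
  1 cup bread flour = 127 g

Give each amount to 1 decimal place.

Scaling factor: 54/12 = 9/2 = 4.5.
bread flour: 1 cup × 9/2 × 127 g/cup ÷ 1000 g/kg ≈ 0.6 kg
heavy cream: (3 cup + 3 tbsp = 3.1875 cup) × 9/2 × 240 mL/cup = 3442.5 mL
powdered sugar: 90 g × 9/2 ÷ 28.35 g/oz ≈ 14.3 oz

bread flour: 0.6 kg; heavy cream: 3442.5 mL; powdered sugar: 14.3 oz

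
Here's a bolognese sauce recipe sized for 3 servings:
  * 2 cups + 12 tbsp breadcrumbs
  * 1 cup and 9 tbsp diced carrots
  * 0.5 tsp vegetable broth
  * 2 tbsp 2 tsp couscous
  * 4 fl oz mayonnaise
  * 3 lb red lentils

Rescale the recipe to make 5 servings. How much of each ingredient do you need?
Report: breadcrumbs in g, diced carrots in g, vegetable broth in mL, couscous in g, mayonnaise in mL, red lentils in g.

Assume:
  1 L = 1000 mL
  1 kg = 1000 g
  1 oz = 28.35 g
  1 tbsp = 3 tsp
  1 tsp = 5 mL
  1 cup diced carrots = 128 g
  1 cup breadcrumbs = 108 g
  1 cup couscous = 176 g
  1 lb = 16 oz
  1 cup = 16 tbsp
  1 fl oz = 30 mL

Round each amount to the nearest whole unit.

Scaling factor: 5/3.
breadcrumbs: (2 cup + 12 tbsp = 2.75 cup) × 5/3 × 108 g/cup = 495 g
diced carrots: (1 cup + 9 tbsp = 1.5625 cup) × 5/3 × 128 g/cup ≈ 333 g
vegetable broth: 0.5 tsp × 5/3 × 5 mL/tsp ≈ 4 mL
couscous: (2 tbsp + 2 tsp = 8/3 tbsp) × 5/3 ÷ 16 tbsp/cup × 176 g/cup ≈ 49 g
mayonnaise: 4 fl oz × 5/3 × 30 mL/fl oz = 200 mL
red lentils: 3 lb × 5/3 × 16 oz/lb × 28.35 g/oz = 2268 g

breadcrumbs: 495 g; diced carrots: 333 g; vegetable broth: 4 mL; couscous: 49 g; mayonnaise: 200 mL; red lentils: 2268 g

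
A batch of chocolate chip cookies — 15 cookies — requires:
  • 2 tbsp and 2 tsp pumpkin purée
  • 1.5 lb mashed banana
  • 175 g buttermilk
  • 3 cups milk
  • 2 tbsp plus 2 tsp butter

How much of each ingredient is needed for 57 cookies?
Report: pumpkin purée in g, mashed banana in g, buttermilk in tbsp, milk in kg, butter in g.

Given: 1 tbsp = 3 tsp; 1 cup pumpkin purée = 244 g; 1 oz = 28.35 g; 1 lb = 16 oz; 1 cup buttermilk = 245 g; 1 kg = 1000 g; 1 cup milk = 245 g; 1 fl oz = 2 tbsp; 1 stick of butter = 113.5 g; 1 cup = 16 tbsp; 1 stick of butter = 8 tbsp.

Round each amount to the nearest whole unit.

Scaling factor: 57/15 = 19/5 = 3.8.
pumpkin purée: (2 tbsp + 2 tsp = 8/3 tbsp) × 19/5 ÷ 16 tbsp/cup × 244 g/cup ≈ 155 g
mashed banana: 1.5 lb × 19/5 × 16 oz/lb × 28.35 g/oz ≈ 2586 g
buttermilk: 175 g × 19/5 ÷ 245 g/cup × 16 tbsp/cup ≈ 43 tbsp
milk: 3 cup × 19/5 × 245 g/cup ÷ 1000 g/kg ≈ 3 kg
butter: (2 tbsp + 2 tsp = 8/3 tbsp) × 19/5 ÷ 8 tbsp/stick × 113.5 g/stick ≈ 144 g

pumpkin purée: 155 g; mashed banana: 2586 g; buttermilk: 43 tbsp; milk: 3 kg; butter: 144 g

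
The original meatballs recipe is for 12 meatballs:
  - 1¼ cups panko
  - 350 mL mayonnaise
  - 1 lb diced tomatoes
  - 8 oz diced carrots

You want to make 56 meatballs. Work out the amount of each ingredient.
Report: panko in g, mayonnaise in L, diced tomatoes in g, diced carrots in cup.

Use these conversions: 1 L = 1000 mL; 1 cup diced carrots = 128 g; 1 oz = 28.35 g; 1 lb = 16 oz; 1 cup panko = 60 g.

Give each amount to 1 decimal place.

Scaling factor: 56/12 = 14/3.
panko: 1.25 cup × 14/3 × 60 g/cup = 350.0 g
mayonnaise: 350 mL × 14/3 ÷ 1000 mL/L ≈ 1.6 L
diced tomatoes: 1 lb × 14/3 × 16 oz/lb × 28.35 g/oz = 2116.8 g
diced carrots: 8 oz × 14/3 × 28.35 g/oz ÷ 128 g/cup ≈ 8.3 cup

panko: 350.0 g; mayonnaise: 1.6 L; diced tomatoes: 2116.8 g; diced carrots: 8.3 cup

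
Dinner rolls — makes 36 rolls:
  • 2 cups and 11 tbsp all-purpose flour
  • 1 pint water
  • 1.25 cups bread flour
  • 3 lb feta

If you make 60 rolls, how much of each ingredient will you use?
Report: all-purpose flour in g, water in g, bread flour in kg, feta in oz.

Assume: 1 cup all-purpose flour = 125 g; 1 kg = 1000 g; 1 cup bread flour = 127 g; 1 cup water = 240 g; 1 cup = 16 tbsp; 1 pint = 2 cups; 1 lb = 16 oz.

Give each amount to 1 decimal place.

Scaling factor: 60/36 = 5/3.
all-purpose flour: (2 cup + 11 tbsp = 2.6875 cup) × 5/3 × 125 g/cup ≈ 559.9 g
water: 1 pint × 5/3 × 2 cup/pint × 240 g/cup = 800.0 g
bread flour: 1.25 cup × 5/3 × 127 g/cup ÷ 1000 g/kg ≈ 0.3 kg
feta: 3 lb × 5/3 × 16 oz/lb = 80.0 oz

all-purpose flour: 559.9 g; water: 800.0 g; bread flour: 0.3 kg; feta: 80.0 oz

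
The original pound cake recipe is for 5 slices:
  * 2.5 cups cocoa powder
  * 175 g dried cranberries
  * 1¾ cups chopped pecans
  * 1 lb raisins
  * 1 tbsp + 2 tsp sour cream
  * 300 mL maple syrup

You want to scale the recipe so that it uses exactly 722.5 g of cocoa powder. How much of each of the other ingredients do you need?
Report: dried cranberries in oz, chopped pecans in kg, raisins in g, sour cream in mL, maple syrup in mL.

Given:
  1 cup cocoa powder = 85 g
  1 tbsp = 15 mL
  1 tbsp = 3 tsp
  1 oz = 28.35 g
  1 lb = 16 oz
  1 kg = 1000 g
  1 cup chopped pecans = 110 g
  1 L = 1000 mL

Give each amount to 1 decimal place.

dried cranberries: 21.0 oz; chopped pecans: 0.7 kg; raisins: 1542.2 g; sour cream: 85.0 mL; maple syrup: 1020.0 mL

The original recipe has 212.5 g of cocoa powder, so the scaling factor is 722.5 ÷ 212.5 = 17/5 = 3.4.
dried cranberries: 175 g × 17/5 ÷ 28.35 g/oz ≈ 21.0 oz
chopped pecans: 1.75 cup × 17/5 × 110 g/cup ÷ 1000 g/kg ≈ 0.7 kg
raisins: 1 lb × 17/5 × 16 oz/lb × 28.35 g/oz ≈ 1542.2 g
sour cream: (1 tbsp + 2 tsp = 5/3 tbsp) × 17/5 × 15 mL/tbsp = 85.0 mL
maple syrup: 300 mL × 17/5 = 1020.0 mL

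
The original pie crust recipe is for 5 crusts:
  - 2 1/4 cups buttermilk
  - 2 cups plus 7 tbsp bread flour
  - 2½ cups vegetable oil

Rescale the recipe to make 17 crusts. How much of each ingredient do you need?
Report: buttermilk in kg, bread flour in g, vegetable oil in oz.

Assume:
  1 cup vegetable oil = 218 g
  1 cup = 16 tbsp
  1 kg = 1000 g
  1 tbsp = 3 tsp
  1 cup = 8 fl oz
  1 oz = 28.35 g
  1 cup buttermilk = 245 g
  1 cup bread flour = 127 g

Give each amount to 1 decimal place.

Scaling factor: 17/5 = 3.4.
buttermilk: 2.25 cup × 17/5 × 245 g/cup ÷ 1000 g/kg ≈ 1.9 kg
bread flour: (2 cup + 7 tbsp = 2.4375 cup) × 17/5 × 127 g/cup ≈ 1052.5 g
vegetable oil: 2.5 cup × 17/5 × 218 g/cup ÷ 28.35 g/oz ≈ 65.4 oz

buttermilk: 1.9 kg; bread flour: 1052.5 g; vegetable oil: 65.4 oz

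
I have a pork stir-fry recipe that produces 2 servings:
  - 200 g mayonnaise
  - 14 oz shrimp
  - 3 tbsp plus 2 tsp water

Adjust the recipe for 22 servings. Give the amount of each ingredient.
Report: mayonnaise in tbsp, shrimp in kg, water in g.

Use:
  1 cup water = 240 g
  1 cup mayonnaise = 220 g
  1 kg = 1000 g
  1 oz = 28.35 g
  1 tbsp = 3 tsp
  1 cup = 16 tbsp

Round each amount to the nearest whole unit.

Scaling factor: 22/2 = 11.
mayonnaise: 200 g × 11 ÷ 220 g/cup × 16 tbsp/cup = 160 tbsp
shrimp: 14 oz × 11 × 28.35 g/oz ÷ 1000 g/kg ≈ 4 kg
water: (3 tbsp + 2 tsp = 11/3 tbsp) × 11 ÷ 16 tbsp/cup × 240 g/cup = 605 g

mayonnaise: 160 tbsp; shrimp: 4 kg; water: 605 g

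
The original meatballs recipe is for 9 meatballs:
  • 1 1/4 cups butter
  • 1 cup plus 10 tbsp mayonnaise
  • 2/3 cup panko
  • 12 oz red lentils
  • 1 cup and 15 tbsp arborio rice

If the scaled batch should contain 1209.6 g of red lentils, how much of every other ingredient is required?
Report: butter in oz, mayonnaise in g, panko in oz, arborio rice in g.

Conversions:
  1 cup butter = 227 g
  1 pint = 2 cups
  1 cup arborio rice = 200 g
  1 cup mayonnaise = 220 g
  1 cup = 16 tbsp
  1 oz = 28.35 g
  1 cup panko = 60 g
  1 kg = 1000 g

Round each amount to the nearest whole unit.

The original recipe has 340.2 g of red lentils, so the scaling factor is 1209.6 ÷ 340.2 = 32/9.
butter: 1.25 cup × 32/9 × 227 g/cup ÷ 28.35 g/oz ≈ 36 oz
mayonnaise: (1 cup + 10 tbsp = 1.625 cup) × 32/9 × 220 g/cup ≈ 1271 g
panko: 2/3 cup × 32/9 × 60 g/cup ÷ 28.35 g/oz ≈ 5 oz
arborio rice: (1 cup + 15 tbsp = 1.9375 cup) × 32/9 × 200 g/cup ≈ 1378 g

butter: 36 oz; mayonnaise: 1271 g; panko: 5 oz; arborio rice: 1378 g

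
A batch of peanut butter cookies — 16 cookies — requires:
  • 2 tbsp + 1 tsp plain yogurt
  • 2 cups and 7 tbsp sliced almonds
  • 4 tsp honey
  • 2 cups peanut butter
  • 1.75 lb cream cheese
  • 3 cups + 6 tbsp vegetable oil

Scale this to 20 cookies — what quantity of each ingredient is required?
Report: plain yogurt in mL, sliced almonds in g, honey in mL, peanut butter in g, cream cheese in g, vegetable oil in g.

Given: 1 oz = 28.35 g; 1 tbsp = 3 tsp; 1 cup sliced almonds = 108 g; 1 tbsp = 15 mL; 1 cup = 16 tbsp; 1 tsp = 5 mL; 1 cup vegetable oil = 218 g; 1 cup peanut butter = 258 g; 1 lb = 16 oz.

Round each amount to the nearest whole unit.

plain yogurt: 44 mL; sliced almonds: 329 g; honey: 25 mL; peanut butter: 645 g; cream cheese: 992 g; vegetable oil: 920 g

Scaling factor: 20/16 = 5/4 = 1.25.
plain yogurt: (2 tbsp + 1 tsp = 7/3 tbsp) × 5/4 × 15 mL/tbsp ≈ 44 mL
sliced almonds: (2 cup + 7 tbsp = 2.4375 cup) × 5/4 × 108 g/cup ≈ 329 g
honey: 4 tsp × 5/4 × 5 mL/tsp = 25 mL
peanut butter: 2 cup × 5/4 × 258 g/cup = 645 g
cream cheese: 1.75 lb × 5/4 × 16 oz/lb × 28.35 g/oz ≈ 992 g
vegetable oil: (3 cup + 6 tbsp = 3.375 cup) × 5/4 × 218 g/cup ≈ 920 g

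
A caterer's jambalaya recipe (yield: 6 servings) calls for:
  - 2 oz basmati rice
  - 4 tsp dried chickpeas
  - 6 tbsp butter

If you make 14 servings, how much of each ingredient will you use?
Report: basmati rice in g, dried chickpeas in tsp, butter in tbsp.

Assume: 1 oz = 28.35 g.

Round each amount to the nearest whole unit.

Scaling factor: 14/6 = 7/3.
basmati rice: 2 oz × 7/3 × 28.35 g/oz ≈ 132 g
dried chickpeas: 4 tsp × 7/3 ≈ 9 tsp
butter: 6 tbsp × 7/3 = 14 tbsp

basmati rice: 132 g; dried chickpeas: 9 tsp; butter: 14 tbsp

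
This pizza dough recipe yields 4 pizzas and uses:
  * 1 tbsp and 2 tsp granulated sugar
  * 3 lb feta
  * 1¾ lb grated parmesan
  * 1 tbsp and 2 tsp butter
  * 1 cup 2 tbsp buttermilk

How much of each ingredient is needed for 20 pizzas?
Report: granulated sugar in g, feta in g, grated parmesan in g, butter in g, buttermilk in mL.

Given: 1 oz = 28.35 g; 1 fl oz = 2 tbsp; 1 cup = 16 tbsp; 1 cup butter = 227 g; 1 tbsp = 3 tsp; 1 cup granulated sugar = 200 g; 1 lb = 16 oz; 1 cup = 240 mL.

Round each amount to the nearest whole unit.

Scaling factor: 20/4 = 5.
granulated sugar: (1 tbsp + 2 tsp = 5/3 tbsp) × 5 ÷ 16 tbsp/cup × 200 g/cup ≈ 104 g
feta: 3 lb × 5 × 16 oz/lb × 28.35 g/oz = 6804 g
grated parmesan: 1.75 lb × 5 × 16 oz/lb × 28.35 g/oz = 3969 g
butter: (1 tbsp + 2 tsp = 5/3 tbsp) × 5 ÷ 16 tbsp/cup × 227 g/cup ≈ 118 g
buttermilk: (1 cup + 2 tbsp = 1.125 cup) × 5 × 240 mL/cup = 1350 mL

granulated sugar: 104 g; feta: 6804 g; grated parmesan: 3969 g; butter: 118 g; buttermilk: 1350 mL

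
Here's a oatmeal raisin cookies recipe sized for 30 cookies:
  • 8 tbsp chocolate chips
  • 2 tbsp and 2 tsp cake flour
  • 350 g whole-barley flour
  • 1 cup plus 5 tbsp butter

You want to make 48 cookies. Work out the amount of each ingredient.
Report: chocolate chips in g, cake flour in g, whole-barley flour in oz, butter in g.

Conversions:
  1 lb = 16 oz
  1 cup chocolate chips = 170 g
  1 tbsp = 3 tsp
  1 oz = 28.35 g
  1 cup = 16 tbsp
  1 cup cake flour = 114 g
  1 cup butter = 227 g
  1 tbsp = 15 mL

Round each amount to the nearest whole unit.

Scaling factor: 48/30 = 8/5 = 1.6.
chocolate chips: 8 tbsp × 8/5 ÷ 16 tbsp/cup × 170 g/cup = 136 g
cake flour: (2 tbsp + 2 tsp = 8/3 tbsp) × 8/5 ÷ 16 tbsp/cup × 114 g/cup ≈ 30 g
whole-barley flour: 350 g × 8/5 ÷ 28.35 g/oz ≈ 20 oz
butter: (1 cup + 5 tbsp = 1.3125 cup) × 8/5 × 227 g/cup ≈ 477 g

chocolate chips: 136 g; cake flour: 30 g; whole-barley flour: 20 oz; butter: 477 g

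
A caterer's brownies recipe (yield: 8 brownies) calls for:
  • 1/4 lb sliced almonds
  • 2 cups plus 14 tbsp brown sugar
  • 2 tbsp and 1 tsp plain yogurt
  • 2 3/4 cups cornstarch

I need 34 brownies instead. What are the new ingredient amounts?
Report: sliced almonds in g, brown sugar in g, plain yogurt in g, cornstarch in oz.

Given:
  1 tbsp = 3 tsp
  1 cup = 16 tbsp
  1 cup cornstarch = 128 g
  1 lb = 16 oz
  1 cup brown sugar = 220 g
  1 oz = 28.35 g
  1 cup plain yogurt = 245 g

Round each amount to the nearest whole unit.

Scaling factor: 34/8 = 17/4 = 4.25.
sliced almonds: 0.25 lb × 17/4 × 16 oz/lb × 28.35 g/oz ≈ 482 g
brown sugar: (2 cup + 14 tbsp = 2.875 cup) × 17/4 × 220 g/cup ≈ 2688 g
plain yogurt: (2 tbsp + 1 tsp = 7/3 tbsp) × 17/4 ÷ 16 tbsp/cup × 245 g/cup ≈ 152 g
cornstarch: 2.75 cup × 17/4 × 128 g/cup ÷ 28.35 g/oz ≈ 53 oz

sliced almonds: 482 g; brown sugar: 2688 g; plain yogurt: 152 g; cornstarch: 53 oz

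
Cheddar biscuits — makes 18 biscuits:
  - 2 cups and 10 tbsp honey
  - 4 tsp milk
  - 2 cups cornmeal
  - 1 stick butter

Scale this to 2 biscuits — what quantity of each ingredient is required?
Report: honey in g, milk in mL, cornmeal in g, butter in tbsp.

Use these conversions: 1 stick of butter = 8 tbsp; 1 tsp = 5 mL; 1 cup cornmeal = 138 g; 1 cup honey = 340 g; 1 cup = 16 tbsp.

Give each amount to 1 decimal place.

honey: 99.2 g; milk: 2.2 mL; cornmeal: 30.7 g; butter: 0.9 tbsp

Scaling factor: 2/18 = 1/9.
honey: (2 cup + 10 tbsp = 2.625 cup) × 1/9 × 340 g/cup ≈ 99.2 g
milk: 4 tsp × 1/9 × 5 mL/tsp ≈ 2.2 mL
cornmeal: 2 cup × 1/9 × 138 g/cup ≈ 30.7 g
butter: 1 stick × 1/9 × 8 tbsp/stick ≈ 0.9 tbsp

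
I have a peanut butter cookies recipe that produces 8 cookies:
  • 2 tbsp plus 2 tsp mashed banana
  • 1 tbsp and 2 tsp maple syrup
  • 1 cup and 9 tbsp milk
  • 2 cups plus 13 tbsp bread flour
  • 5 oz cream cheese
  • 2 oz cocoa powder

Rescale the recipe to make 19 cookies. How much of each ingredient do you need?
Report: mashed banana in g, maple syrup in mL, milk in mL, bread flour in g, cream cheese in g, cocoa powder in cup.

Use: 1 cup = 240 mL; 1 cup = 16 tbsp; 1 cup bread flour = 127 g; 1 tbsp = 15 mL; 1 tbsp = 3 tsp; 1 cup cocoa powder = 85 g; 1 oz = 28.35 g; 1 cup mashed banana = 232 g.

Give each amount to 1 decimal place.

mashed banana: 91.8 g; maple syrup: 59.4 mL; milk: 890.6 mL; bread flour: 848.3 g; cream cheese: 336.7 g; cocoa powder: 1.6 cup

Scaling factor: 19/8 = 2.375.
mashed banana: (2 tbsp + 2 tsp = 8/3 tbsp) × 19/8 ÷ 16 tbsp/cup × 232 g/cup ≈ 91.8 g
maple syrup: (1 tbsp + 2 tsp = 5/3 tbsp) × 19/8 × 15 mL/tbsp ≈ 59.4 mL
milk: (1 cup + 9 tbsp = 1.5625 cup) × 19/8 × 240 mL/cup ≈ 890.6 mL
bread flour: (2 cup + 13 tbsp = 2.8125 cup) × 19/8 × 127 g/cup ≈ 848.3 g
cream cheese: 5 oz × 19/8 × 28.35 g/oz ≈ 336.7 g
cocoa powder: 2 oz × 19/8 × 28.35 g/oz ÷ 85 g/cup ≈ 1.6 cup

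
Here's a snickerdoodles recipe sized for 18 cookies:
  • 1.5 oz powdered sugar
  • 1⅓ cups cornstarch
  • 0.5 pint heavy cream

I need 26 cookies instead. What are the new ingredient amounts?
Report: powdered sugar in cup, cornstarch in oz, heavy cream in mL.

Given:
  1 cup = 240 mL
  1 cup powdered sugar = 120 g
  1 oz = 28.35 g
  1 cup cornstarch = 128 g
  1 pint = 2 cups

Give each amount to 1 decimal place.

Scaling factor: 26/18 = 13/9.
powdered sugar: 1.5 oz × 13/9 × 28.35 g/oz ÷ 120 g/cup ≈ 0.5 cup
cornstarch: 4/3 cup × 13/9 × 128 g/cup ÷ 28.35 g/oz ≈ 8.7 oz
heavy cream: 0.5 pint × 13/9 × 2 cup/pint × 240 mL/cup ≈ 346.7 mL

powdered sugar: 0.5 cup; cornstarch: 8.7 oz; heavy cream: 346.7 mL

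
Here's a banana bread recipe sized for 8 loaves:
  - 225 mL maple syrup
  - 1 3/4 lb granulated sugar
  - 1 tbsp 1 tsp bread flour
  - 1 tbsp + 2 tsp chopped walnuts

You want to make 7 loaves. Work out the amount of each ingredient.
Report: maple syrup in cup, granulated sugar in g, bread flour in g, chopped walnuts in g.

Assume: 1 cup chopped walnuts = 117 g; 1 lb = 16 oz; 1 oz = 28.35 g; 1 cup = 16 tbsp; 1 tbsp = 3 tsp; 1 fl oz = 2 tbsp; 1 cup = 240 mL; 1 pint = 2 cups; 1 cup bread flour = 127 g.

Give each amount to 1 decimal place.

maple syrup: 0.8 cup; granulated sugar: 694.6 g; bread flour: 9.3 g; chopped walnuts: 10.7 g

Scaling factor: 7/8 = 0.875.
maple syrup: 225 mL × 7/8 ÷ 240 mL/cup ≈ 0.8 cup
granulated sugar: 1.75 lb × 7/8 × 16 oz/lb × 28.35 g/oz ≈ 694.6 g
bread flour: (1 tbsp + 1 tsp = 4/3 tbsp) × 7/8 ÷ 16 tbsp/cup × 127 g/cup ≈ 9.3 g
chopped walnuts: (1 tbsp + 2 tsp = 5/3 tbsp) × 7/8 ÷ 16 tbsp/cup × 117 g/cup ≈ 10.7 g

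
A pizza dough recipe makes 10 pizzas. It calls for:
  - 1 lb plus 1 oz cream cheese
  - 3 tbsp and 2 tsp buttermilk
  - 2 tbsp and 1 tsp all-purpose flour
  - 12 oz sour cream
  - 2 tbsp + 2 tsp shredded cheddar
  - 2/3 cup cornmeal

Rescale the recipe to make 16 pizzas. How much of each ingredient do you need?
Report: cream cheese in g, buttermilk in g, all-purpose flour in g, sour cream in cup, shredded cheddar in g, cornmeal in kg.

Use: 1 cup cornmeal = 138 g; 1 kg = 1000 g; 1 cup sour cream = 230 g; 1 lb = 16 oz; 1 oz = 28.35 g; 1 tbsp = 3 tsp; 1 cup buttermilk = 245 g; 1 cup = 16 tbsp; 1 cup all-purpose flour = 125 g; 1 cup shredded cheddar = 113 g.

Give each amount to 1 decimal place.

cream cheese: 771.1 g; buttermilk: 89.8 g; all-purpose flour: 29.2 g; sour cream: 2.4 cup; shredded cheddar: 30.1 g; cornmeal: 0.1 kg

Scaling factor: 16/10 = 8/5 = 1.6.
cream cheese: (1 lb + 1 oz = 1.0625 lb) × 8/5 × 16 oz/lb × 28.35 g/oz ≈ 771.1 g
buttermilk: (3 tbsp + 2 tsp = 11/3 tbsp) × 8/5 ÷ 16 tbsp/cup × 245 g/cup ≈ 89.8 g
all-purpose flour: (2 tbsp + 1 tsp = 7/3 tbsp) × 8/5 ÷ 16 tbsp/cup × 125 g/cup ≈ 29.2 g
sour cream: 12 oz × 8/5 × 28.35 g/oz ÷ 230 g/cup ≈ 2.4 cup
shredded cheddar: (2 tbsp + 2 tsp = 8/3 tbsp) × 8/5 ÷ 16 tbsp/cup × 113 g/cup ≈ 30.1 g
cornmeal: 2/3 cup × 8/5 × 138 g/cup ÷ 1000 g/kg ≈ 0.1 kg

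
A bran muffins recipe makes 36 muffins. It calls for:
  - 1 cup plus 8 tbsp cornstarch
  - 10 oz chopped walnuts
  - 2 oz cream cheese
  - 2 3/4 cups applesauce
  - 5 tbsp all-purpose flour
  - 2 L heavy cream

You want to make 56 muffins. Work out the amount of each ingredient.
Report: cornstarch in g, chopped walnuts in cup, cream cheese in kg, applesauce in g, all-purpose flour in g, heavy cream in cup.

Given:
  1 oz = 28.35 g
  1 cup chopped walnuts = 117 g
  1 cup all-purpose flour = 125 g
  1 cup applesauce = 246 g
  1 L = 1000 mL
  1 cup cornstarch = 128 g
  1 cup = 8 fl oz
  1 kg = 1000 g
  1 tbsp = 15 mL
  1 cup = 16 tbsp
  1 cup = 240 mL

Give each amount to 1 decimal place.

Scaling factor: 56/36 = 14/9.
cornstarch: (1 cup + 8 tbsp = 1.5 cup) × 14/9 × 128 g/cup ≈ 298.7 g
chopped walnuts: 10 oz × 14/9 × 28.35 g/oz ÷ 117 g/cup ≈ 3.8 cup
cream cheese: 2 oz × 14/9 × 28.35 g/oz ÷ 1000 g/kg ≈ 0.1 kg
applesauce: 2.75 cup × 14/9 × 246 g/cup ≈ 1052.3 g
all-purpose flour: 5 tbsp × 14/9 ÷ 16 tbsp/cup × 125 g/cup ≈ 60.8 g
heavy cream: 2 L × 14/9 × 1000 mL/L ÷ 240 mL/cup ≈ 13.0 cup

cornstarch: 298.7 g; chopped walnuts: 3.8 cup; cream cheese: 0.1 kg; applesauce: 1052.3 g; all-purpose flour: 60.8 g; heavy cream: 13.0 cup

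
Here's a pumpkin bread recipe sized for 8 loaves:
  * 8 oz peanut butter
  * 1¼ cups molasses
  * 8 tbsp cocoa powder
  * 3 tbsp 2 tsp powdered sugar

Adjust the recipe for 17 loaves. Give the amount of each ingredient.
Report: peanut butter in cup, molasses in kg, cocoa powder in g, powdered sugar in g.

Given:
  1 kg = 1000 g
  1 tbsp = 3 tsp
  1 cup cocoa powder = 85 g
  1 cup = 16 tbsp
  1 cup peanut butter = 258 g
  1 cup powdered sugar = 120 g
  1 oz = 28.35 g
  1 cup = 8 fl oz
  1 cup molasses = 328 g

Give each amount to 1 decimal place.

Scaling factor: 17/8 = 2.125.
peanut butter: 8 oz × 17/8 × 28.35 g/oz ÷ 258 g/cup ≈ 1.9 cup
molasses: 1.25 cup × 17/8 × 328 g/cup ÷ 1000 g/kg ≈ 0.9 kg
cocoa powder: 8 tbsp × 17/8 ÷ 16 tbsp/cup × 85 g/cup ≈ 90.3 g
powdered sugar: (3 tbsp + 2 tsp = 11/3 tbsp) × 17/8 ÷ 16 tbsp/cup × 120 g/cup ≈ 58.4 g

peanut butter: 1.9 cup; molasses: 0.9 kg; cocoa powder: 90.3 g; powdered sugar: 58.4 g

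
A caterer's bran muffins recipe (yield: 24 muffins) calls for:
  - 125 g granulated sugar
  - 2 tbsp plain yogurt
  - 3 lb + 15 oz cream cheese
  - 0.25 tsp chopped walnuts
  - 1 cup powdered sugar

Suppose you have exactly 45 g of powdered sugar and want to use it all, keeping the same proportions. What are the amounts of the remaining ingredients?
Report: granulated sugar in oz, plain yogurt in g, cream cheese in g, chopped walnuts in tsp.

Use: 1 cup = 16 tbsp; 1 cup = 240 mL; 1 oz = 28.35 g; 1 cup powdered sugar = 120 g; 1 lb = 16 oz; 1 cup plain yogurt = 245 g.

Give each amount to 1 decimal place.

The original recipe has 120 g of powdered sugar, so the scaling factor is 45 ÷ 120 = 3/8 = 0.375.
granulated sugar: 125 g × 3/8 ÷ 28.35 g/oz ≈ 1.7 oz
plain yogurt: 2 tbsp × 3/8 ÷ 16 tbsp/cup × 245 g/cup ≈ 11.5 g
cream cheese: (3 lb + 15 oz = 3.9375 lb) × 3/8 × 16 oz/lb × 28.35 g/oz ≈ 669.8 g
chopped walnuts: 0.25 tsp × 3/8 ≈ 0.1 tsp

granulated sugar: 1.7 oz; plain yogurt: 11.5 g; cream cheese: 669.8 g; chopped walnuts: 0.1 tsp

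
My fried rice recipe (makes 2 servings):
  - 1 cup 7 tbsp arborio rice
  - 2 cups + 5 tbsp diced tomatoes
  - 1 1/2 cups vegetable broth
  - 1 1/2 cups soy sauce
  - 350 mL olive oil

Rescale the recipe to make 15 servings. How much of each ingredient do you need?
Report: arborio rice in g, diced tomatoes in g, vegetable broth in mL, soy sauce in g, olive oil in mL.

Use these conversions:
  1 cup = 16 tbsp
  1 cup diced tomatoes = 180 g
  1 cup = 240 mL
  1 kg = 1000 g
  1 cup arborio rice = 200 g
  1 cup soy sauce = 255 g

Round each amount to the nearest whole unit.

arborio rice: 2156 g; diced tomatoes: 3122 g; vegetable broth: 2700 mL; soy sauce: 2869 g; olive oil: 2625 mL

Scaling factor: 15/2 = 7.5.
arborio rice: (1 cup + 7 tbsp = 1.4375 cup) × 15/2 × 200 g/cup ≈ 2156 g
diced tomatoes: (2 cup + 5 tbsp = 2.3125 cup) × 15/2 × 180 g/cup ≈ 3122 g
vegetable broth: 1.5 cup × 15/2 × 240 mL/cup = 2700 mL
soy sauce: 1.5 cup × 15/2 × 255 g/cup ≈ 2869 g
olive oil: 350 mL × 15/2 = 2625 mL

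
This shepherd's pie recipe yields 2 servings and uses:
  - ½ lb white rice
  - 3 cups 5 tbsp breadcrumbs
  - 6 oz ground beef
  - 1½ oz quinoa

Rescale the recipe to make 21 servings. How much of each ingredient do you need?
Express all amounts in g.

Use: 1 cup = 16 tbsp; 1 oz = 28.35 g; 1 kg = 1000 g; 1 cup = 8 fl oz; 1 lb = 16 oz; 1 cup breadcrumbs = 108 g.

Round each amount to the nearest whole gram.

Scaling factor: 21/2 = 10.5.
white rice: 0.5 lb × 21/2 × 16 oz/lb × 28.35 g/oz ≈ 2381 g
breadcrumbs: (3 cup + 5 tbsp = 3.3125 cup) × 21/2 × 108 g/cup ≈ 3756 g
ground beef: 6 oz × 21/2 × 28.35 g/oz ≈ 1786 g
quinoa: 1.5 oz × 21/2 × 28.35 g/oz ≈ 447 g

white rice: 2381 g; breadcrumbs: 3756 g; ground beef: 1786 g; quinoa: 447 g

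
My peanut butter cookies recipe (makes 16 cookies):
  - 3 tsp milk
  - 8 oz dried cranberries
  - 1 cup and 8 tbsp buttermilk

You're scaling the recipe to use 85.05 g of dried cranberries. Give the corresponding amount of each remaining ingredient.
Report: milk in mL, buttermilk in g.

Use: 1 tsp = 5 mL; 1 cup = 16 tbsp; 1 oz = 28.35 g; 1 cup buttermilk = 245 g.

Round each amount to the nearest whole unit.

The original recipe has 226.8 g of dried cranberries, so the scaling factor is 85.05 ÷ 226.8 = 3/8 = 0.375.
milk: 3 tsp × 3/8 × 5 mL/tsp ≈ 6 mL
buttermilk: (1 cup + 8 tbsp = 1.5 cup) × 3/8 × 245 g/cup ≈ 138 g

milk: 6 mL; buttermilk: 138 g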